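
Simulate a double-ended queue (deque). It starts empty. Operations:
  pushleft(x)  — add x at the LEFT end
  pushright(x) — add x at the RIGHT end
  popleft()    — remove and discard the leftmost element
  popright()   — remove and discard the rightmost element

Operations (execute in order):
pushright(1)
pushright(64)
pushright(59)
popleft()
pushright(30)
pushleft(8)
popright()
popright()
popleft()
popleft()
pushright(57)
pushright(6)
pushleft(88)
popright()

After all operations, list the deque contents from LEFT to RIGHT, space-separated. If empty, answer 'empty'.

Answer: 88 57

Derivation:
pushright(1): [1]
pushright(64): [1, 64]
pushright(59): [1, 64, 59]
popleft(): [64, 59]
pushright(30): [64, 59, 30]
pushleft(8): [8, 64, 59, 30]
popright(): [8, 64, 59]
popright(): [8, 64]
popleft(): [64]
popleft(): []
pushright(57): [57]
pushright(6): [57, 6]
pushleft(88): [88, 57, 6]
popright(): [88, 57]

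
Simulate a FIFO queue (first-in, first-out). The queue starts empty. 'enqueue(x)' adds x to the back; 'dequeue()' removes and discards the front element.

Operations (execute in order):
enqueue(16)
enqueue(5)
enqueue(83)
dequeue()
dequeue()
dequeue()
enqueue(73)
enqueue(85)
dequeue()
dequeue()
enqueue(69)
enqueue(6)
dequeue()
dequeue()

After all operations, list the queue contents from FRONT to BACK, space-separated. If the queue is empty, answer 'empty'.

Answer: empty

Derivation:
enqueue(16): [16]
enqueue(5): [16, 5]
enqueue(83): [16, 5, 83]
dequeue(): [5, 83]
dequeue(): [83]
dequeue(): []
enqueue(73): [73]
enqueue(85): [73, 85]
dequeue(): [85]
dequeue(): []
enqueue(69): [69]
enqueue(6): [69, 6]
dequeue(): [6]
dequeue(): []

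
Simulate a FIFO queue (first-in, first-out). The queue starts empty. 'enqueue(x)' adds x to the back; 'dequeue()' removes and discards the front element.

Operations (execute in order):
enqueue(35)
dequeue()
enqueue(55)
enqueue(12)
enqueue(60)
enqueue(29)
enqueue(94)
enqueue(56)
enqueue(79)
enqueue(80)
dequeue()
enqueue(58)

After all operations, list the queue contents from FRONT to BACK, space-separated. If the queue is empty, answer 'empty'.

Answer: 12 60 29 94 56 79 80 58

Derivation:
enqueue(35): [35]
dequeue(): []
enqueue(55): [55]
enqueue(12): [55, 12]
enqueue(60): [55, 12, 60]
enqueue(29): [55, 12, 60, 29]
enqueue(94): [55, 12, 60, 29, 94]
enqueue(56): [55, 12, 60, 29, 94, 56]
enqueue(79): [55, 12, 60, 29, 94, 56, 79]
enqueue(80): [55, 12, 60, 29, 94, 56, 79, 80]
dequeue(): [12, 60, 29, 94, 56, 79, 80]
enqueue(58): [12, 60, 29, 94, 56, 79, 80, 58]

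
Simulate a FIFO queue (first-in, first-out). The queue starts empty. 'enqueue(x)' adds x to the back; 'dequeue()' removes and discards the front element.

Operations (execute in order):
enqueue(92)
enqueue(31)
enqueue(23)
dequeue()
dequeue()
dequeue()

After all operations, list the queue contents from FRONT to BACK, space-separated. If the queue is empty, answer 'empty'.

Answer: empty

Derivation:
enqueue(92): [92]
enqueue(31): [92, 31]
enqueue(23): [92, 31, 23]
dequeue(): [31, 23]
dequeue(): [23]
dequeue(): []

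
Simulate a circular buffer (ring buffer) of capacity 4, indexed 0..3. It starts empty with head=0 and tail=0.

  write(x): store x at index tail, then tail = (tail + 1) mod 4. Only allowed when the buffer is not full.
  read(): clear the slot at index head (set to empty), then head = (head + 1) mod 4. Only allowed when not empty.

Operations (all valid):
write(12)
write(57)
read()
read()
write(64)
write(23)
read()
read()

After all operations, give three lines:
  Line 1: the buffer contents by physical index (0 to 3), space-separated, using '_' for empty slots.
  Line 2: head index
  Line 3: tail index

Answer: _ _ _ _
0
0

Derivation:
write(12): buf=[12 _ _ _], head=0, tail=1, size=1
write(57): buf=[12 57 _ _], head=0, tail=2, size=2
read(): buf=[_ 57 _ _], head=1, tail=2, size=1
read(): buf=[_ _ _ _], head=2, tail=2, size=0
write(64): buf=[_ _ 64 _], head=2, tail=3, size=1
write(23): buf=[_ _ 64 23], head=2, tail=0, size=2
read(): buf=[_ _ _ 23], head=3, tail=0, size=1
read(): buf=[_ _ _ _], head=0, tail=0, size=0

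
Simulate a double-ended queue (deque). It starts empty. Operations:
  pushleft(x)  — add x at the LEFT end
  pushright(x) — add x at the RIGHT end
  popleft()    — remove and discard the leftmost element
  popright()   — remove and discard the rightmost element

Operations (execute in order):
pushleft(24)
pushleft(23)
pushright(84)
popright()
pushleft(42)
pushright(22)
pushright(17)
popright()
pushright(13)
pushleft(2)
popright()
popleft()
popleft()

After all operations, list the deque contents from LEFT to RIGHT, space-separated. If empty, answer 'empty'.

pushleft(24): [24]
pushleft(23): [23, 24]
pushright(84): [23, 24, 84]
popright(): [23, 24]
pushleft(42): [42, 23, 24]
pushright(22): [42, 23, 24, 22]
pushright(17): [42, 23, 24, 22, 17]
popright(): [42, 23, 24, 22]
pushright(13): [42, 23, 24, 22, 13]
pushleft(2): [2, 42, 23, 24, 22, 13]
popright(): [2, 42, 23, 24, 22]
popleft(): [42, 23, 24, 22]
popleft(): [23, 24, 22]

Answer: 23 24 22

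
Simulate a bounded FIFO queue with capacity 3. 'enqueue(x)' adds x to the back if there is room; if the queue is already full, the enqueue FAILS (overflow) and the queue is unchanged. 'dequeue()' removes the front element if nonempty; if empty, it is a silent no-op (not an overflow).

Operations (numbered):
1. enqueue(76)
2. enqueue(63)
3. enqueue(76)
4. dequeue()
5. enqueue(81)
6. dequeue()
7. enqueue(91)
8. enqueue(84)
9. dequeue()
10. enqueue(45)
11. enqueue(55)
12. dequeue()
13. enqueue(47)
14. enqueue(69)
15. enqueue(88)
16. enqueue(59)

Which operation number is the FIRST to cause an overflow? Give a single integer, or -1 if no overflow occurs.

1. enqueue(76): size=1
2. enqueue(63): size=2
3. enqueue(76): size=3
4. dequeue(): size=2
5. enqueue(81): size=3
6. dequeue(): size=2
7. enqueue(91): size=3
8. enqueue(84): size=3=cap → OVERFLOW (fail)
9. dequeue(): size=2
10. enqueue(45): size=3
11. enqueue(55): size=3=cap → OVERFLOW (fail)
12. dequeue(): size=2
13. enqueue(47): size=3
14. enqueue(69): size=3=cap → OVERFLOW (fail)
15. enqueue(88): size=3=cap → OVERFLOW (fail)
16. enqueue(59): size=3=cap → OVERFLOW (fail)

Answer: 8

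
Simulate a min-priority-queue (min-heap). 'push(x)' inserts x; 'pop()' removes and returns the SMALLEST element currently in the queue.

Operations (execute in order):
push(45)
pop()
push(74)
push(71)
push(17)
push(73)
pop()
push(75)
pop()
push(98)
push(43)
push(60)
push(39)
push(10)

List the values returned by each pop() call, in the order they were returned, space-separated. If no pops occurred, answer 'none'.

Answer: 45 17 71

Derivation:
push(45): heap contents = [45]
pop() → 45: heap contents = []
push(74): heap contents = [74]
push(71): heap contents = [71, 74]
push(17): heap contents = [17, 71, 74]
push(73): heap contents = [17, 71, 73, 74]
pop() → 17: heap contents = [71, 73, 74]
push(75): heap contents = [71, 73, 74, 75]
pop() → 71: heap contents = [73, 74, 75]
push(98): heap contents = [73, 74, 75, 98]
push(43): heap contents = [43, 73, 74, 75, 98]
push(60): heap contents = [43, 60, 73, 74, 75, 98]
push(39): heap contents = [39, 43, 60, 73, 74, 75, 98]
push(10): heap contents = [10, 39, 43, 60, 73, 74, 75, 98]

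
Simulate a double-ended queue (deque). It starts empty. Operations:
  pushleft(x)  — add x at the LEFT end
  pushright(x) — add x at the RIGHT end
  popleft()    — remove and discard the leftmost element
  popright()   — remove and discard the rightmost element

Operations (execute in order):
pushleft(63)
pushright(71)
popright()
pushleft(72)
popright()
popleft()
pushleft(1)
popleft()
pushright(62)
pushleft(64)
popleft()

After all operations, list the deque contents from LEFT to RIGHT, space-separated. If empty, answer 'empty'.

pushleft(63): [63]
pushright(71): [63, 71]
popright(): [63]
pushleft(72): [72, 63]
popright(): [72]
popleft(): []
pushleft(1): [1]
popleft(): []
pushright(62): [62]
pushleft(64): [64, 62]
popleft(): [62]

Answer: 62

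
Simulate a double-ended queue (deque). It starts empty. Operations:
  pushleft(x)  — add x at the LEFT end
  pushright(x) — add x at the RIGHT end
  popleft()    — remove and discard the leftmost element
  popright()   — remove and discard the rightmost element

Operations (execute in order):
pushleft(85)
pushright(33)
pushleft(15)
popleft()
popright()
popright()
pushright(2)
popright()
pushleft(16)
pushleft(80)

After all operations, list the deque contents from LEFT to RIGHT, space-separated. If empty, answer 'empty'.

pushleft(85): [85]
pushright(33): [85, 33]
pushleft(15): [15, 85, 33]
popleft(): [85, 33]
popright(): [85]
popright(): []
pushright(2): [2]
popright(): []
pushleft(16): [16]
pushleft(80): [80, 16]

Answer: 80 16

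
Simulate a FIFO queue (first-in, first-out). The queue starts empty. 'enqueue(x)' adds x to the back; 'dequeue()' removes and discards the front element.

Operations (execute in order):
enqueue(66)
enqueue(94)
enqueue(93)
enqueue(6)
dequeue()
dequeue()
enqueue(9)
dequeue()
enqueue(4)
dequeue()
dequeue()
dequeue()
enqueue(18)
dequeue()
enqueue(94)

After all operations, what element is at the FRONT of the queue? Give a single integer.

Answer: 94

Derivation:
enqueue(66): queue = [66]
enqueue(94): queue = [66, 94]
enqueue(93): queue = [66, 94, 93]
enqueue(6): queue = [66, 94, 93, 6]
dequeue(): queue = [94, 93, 6]
dequeue(): queue = [93, 6]
enqueue(9): queue = [93, 6, 9]
dequeue(): queue = [6, 9]
enqueue(4): queue = [6, 9, 4]
dequeue(): queue = [9, 4]
dequeue(): queue = [4]
dequeue(): queue = []
enqueue(18): queue = [18]
dequeue(): queue = []
enqueue(94): queue = [94]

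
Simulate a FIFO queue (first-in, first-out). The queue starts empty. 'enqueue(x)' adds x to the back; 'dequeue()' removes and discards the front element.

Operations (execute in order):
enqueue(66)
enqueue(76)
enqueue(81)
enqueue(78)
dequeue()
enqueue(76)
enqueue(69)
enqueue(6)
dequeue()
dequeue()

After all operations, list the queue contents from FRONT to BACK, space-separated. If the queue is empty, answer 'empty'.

enqueue(66): [66]
enqueue(76): [66, 76]
enqueue(81): [66, 76, 81]
enqueue(78): [66, 76, 81, 78]
dequeue(): [76, 81, 78]
enqueue(76): [76, 81, 78, 76]
enqueue(69): [76, 81, 78, 76, 69]
enqueue(6): [76, 81, 78, 76, 69, 6]
dequeue(): [81, 78, 76, 69, 6]
dequeue(): [78, 76, 69, 6]

Answer: 78 76 69 6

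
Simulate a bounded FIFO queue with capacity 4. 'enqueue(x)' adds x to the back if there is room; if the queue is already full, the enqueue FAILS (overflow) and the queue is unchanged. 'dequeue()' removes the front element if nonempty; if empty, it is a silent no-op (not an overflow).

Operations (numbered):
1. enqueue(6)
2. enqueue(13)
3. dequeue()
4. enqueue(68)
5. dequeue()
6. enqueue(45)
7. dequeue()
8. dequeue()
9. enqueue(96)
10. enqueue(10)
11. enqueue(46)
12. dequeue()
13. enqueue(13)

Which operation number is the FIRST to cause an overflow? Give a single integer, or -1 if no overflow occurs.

Answer: -1

Derivation:
1. enqueue(6): size=1
2. enqueue(13): size=2
3. dequeue(): size=1
4. enqueue(68): size=2
5. dequeue(): size=1
6. enqueue(45): size=2
7. dequeue(): size=1
8. dequeue(): size=0
9. enqueue(96): size=1
10. enqueue(10): size=2
11. enqueue(46): size=3
12. dequeue(): size=2
13. enqueue(13): size=3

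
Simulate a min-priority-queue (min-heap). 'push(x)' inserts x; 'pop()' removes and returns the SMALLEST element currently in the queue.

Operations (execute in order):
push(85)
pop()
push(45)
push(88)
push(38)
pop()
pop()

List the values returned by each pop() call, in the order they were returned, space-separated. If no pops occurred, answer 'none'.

push(85): heap contents = [85]
pop() → 85: heap contents = []
push(45): heap contents = [45]
push(88): heap contents = [45, 88]
push(38): heap contents = [38, 45, 88]
pop() → 38: heap contents = [45, 88]
pop() → 45: heap contents = [88]

Answer: 85 38 45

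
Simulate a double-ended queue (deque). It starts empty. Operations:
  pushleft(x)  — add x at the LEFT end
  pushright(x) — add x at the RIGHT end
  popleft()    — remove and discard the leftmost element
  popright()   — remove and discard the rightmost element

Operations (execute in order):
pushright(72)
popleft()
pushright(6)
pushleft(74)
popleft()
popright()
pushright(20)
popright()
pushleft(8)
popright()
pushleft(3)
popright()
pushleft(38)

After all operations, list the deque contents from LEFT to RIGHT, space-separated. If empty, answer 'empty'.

Answer: 38

Derivation:
pushright(72): [72]
popleft(): []
pushright(6): [6]
pushleft(74): [74, 6]
popleft(): [6]
popright(): []
pushright(20): [20]
popright(): []
pushleft(8): [8]
popright(): []
pushleft(3): [3]
popright(): []
pushleft(38): [38]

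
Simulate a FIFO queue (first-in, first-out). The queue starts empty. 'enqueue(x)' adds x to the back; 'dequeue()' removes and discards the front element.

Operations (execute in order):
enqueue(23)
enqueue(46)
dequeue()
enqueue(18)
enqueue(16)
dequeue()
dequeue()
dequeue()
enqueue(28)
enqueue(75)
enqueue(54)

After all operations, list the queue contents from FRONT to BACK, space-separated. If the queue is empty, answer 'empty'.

enqueue(23): [23]
enqueue(46): [23, 46]
dequeue(): [46]
enqueue(18): [46, 18]
enqueue(16): [46, 18, 16]
dequeue(): [18, 16]
dequeue(): [16]
dequeue(): []
enqueue(28): [28]
enqueue(75): [28, 75]
enqueue(54): [28, 75, 54]

Answer: 28 75 54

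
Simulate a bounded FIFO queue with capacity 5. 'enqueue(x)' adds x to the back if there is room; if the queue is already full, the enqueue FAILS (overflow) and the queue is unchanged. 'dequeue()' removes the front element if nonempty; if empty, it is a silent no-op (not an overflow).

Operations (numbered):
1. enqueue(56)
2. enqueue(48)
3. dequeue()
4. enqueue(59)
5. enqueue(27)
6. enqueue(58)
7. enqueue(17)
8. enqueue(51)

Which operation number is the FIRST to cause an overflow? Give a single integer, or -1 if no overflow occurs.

1. enqueue(56): size=1
2. enqueue(48): size=2
3. dequeue(): size=1
4. enqueue(59): size=2
5. enqueue(27): size=3
6. enqueue(58): size=4
7. enqueue(17): size=5
8. enqueue(51): size=5=cap → OVERFLOW (fail)

Answer: 8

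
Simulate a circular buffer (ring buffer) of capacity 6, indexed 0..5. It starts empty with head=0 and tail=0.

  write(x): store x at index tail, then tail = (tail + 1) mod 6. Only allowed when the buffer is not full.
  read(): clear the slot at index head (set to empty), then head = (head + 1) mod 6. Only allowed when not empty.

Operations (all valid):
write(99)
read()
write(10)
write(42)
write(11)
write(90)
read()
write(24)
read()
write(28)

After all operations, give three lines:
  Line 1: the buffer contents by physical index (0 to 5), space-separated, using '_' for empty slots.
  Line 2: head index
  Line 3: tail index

Answer: 28 _ _ 11 90 24
3
1

Derivation:
write(99): buf=[99 _ _ _ _ _], head=0, tail=1, size=1
read(): buf=[_ _ _ _ _ _], head=1, tail=1, size=0
write(10): buf=[_ 10 _ _ _ _], head=1, tail=2, size=1
write(42): buf=[_ 10 42 _ _ _], head=1, tail=3, size=2
write(11): buf=[_ 10 42 11 _ _], head=1, tail=4, size=3
write(90): buf=[_ 10 42 11 90 _], head=1, tail=5, size=4
read(): buf=[_ _ 42 11 90 _], head=2, tail=5, size=3
write(24): buf=[_ _ 42 11 90 24], head=2, tail=0, size=4
read(): buf=[_ _ _ 11 90 24], head=3, tail=0, size=3
write(28): buf=[28 _ _ 11 90 24], head=3, tail=1, size=4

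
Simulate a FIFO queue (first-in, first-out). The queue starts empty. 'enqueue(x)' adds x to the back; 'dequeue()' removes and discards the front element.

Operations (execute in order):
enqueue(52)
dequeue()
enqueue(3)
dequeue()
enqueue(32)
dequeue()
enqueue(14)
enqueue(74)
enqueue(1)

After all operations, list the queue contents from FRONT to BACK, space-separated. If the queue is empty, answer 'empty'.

Answer: 14 74 1

Derivation:
enqueue(52): [52]
dequeue(): []
enqueue(3): [3]
dequeue(): []
enqueue(32): [32]
dequeue(): []
enqueue(14): [14]
enqueue(74): [14, 74]
enqueue(1): [14, 74, 1]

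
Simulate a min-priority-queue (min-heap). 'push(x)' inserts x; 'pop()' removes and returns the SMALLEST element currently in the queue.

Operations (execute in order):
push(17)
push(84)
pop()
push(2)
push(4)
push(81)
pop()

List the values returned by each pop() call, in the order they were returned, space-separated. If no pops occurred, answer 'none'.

push(17): heap contents = [17]
push(84): heap contents = [17, 84]
pop() → 17: heap contents = [84]
push(2): heap contents = [2, 84]
push(4): heap contents = [2, 4, 84]
push(81): heap contents = [2, 4, 81, 84]
pop() → 2: heap contents = [4, 81, 84]

Answer: 17 2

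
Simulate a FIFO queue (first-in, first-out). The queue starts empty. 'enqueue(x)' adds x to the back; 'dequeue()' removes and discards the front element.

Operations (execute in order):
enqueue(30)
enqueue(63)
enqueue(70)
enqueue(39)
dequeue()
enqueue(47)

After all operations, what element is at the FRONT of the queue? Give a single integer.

Answer: 63

Derivation:
enqueue(30): queue = [30]
enqueue(63): queue = [30, 63]
enqueue(70): queue = [30, 63, 70]
enqueue(39): queue = [30, 63, 70, 39]
dequeue(): queue = [63, 70, 39]
enqueue(47): queue = [63, 70, 39, 47]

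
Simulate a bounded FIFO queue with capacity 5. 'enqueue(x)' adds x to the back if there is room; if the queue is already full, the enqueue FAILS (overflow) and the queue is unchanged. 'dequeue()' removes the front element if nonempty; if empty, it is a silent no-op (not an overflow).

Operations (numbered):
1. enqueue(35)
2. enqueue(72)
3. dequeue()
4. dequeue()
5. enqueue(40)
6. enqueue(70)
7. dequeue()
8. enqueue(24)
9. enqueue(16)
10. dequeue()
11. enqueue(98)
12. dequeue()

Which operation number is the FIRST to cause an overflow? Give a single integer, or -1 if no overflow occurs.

1. enqueue(35): size=1
2. enqueue(72): size=2
3. dequeue(): size=1
4. dequeue(): size=0
5. enqueue(40): size=1
6. enqueue(70): size=2
7. dequeue(): size=1
8. enqueue(24): size=2
9. enqueue(16): size=3
10. dequeue(): size=2
11. enqueue(98): size=3
12. dequeue(): size=2

Answer: -1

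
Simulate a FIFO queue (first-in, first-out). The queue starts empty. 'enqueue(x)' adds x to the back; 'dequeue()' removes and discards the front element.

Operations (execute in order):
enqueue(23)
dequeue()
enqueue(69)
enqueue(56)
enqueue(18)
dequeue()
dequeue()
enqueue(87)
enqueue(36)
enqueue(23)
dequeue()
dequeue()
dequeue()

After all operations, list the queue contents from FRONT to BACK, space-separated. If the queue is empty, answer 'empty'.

Answer: 23

Derivation:
enqueue(23): [23]
dequeue(): []
enqueue(69): [69]
enqueue(56): [69, 56]
enqueue(18): [69, 56, 18]
dequeue(): [56, 18]
dequeue(): [18]
enqueue(87): [18, 87]
enqueue(36): [18, 87, 36]
enqueue(23): [18, 87, 36, 23]
dequeue(): [87, 36, 23]
dequeue(): [36, 23]
dequeue(): [23]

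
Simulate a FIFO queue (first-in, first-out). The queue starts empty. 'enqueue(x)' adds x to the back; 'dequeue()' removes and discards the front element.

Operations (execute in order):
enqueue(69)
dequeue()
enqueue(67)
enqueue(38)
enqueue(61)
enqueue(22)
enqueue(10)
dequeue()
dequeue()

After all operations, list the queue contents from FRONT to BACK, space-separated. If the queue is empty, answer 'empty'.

enqueue(69): [69]
dequeue(): []
enqueue(67): [67]
enqueue(38): [67, 38]
enqueue(61): [67, 38, 61]
enqueue(22): [67, 38, 61, 22]
enqueue(10): [67, 38, 61, 22, 10]
dequeue(): [38, 61, 22, 10]
dequeue(): [61, 22, 10]

Answer: 61 22 10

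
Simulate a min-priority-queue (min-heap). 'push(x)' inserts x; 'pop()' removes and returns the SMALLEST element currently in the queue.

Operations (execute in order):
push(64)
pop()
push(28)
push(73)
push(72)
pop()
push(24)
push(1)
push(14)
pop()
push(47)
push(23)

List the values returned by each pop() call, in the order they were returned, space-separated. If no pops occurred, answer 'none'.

Answer: 64 28 1

Derivation:
push(64): heap contents = [64]
pop() → 64: heap contents = []
push(28): heap contents = [28]
push(73): heap contents = [28, 73]
push(72): heap contents = [28, 72, 73]
pop() → 28: heap contents = [72, 73]
push(24): heap contents = [24, 72, 73]
push(1): heap contents = [1, 24, 72, 73]
push(14): heap contents = [1, 14, 24, 72, 73]
pop() → 1: heap contents = [14, 24, 72, 73]
push(47): heap contents = [14, 24, 47, 72, 73]
push(23): heap contents = [14, 23, 24, 47, 72, 73]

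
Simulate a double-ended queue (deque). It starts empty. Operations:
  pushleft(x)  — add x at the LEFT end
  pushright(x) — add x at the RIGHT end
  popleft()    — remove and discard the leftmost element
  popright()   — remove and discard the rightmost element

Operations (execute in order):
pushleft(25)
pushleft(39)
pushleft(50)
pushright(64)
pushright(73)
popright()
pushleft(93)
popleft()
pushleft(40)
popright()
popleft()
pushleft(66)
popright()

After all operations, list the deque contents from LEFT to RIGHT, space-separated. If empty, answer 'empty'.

Answer: 66 50 39

Derivation:
pushleft(25): [25]
pushleft(39): [39, 25]
pushleft(50): [50, 39, 25]
pushright(64): [50, 39, 25, 64]
pushright(73): [50, 39, 25, 64, 73]
popright(): [50, 39, 25, 64]
pushleft(93): [93, 50, 39, 25, 64]
popleft(): [50, 39, 25, 64]
pushleft(40): [40, 50, 39, 25, 64]
popright(): [40, 50, 39, 25]
popleft(): [50, 39, 25]
pushleft(66): [66, 50, 39, 25]
popright(): [66, 50, 39]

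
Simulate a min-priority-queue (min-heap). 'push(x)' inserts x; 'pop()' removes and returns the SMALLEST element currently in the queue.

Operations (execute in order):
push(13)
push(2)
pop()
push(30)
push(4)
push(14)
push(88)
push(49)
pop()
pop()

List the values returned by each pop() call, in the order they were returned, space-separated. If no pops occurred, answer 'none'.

Answer: 2 4 13

Derivation:
push(13): heap contents = [13]
push(2): heap contents = [2, 13]
pop() → 2: heap contents = [13]
push(30): heap contents = [13, 30]
push(4): heap contents = [4, 13, 30]
push(14): heap contents = [4, 13, 14, 30]
push(88): heap contents = [4, 13, 14, 30, 88]
push(49): heap contents = [4, 13, 14, 30, 49, 88]
pop() → 4: heap contents = [13, 14, 30, 49, 88]
pop() → 13: heap contents = [14, 30, 49, 88]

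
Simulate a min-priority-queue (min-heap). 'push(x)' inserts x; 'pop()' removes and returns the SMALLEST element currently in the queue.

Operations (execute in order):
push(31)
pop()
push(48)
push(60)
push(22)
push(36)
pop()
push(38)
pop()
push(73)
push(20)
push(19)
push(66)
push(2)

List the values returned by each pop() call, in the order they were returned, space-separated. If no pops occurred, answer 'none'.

push(31): heap contents = [31]
pop() → 31: heap contents = []
push(48): heap contents = [48]
push(60): heap contents = [48, 60]
push(22): heap contents = [22, 48, 60]
push(36): heap contents = [22, 36, 48, 60]
pop() → 22: heap contents = [36, 48, 60]
push(38): heap contents = [36, 38, 48, 60]
pop() → 36: heap contents = [38, 48, 60]
push(73): heap contents = [38, 48, 60, 73]
push(20): heap contents = [20, 38, 48, 60, 73]
push(19): heap contents = [19, 20, 38, 48, 60, 73]
push(66): heap contents = [19, 20, 38, 48, 60, 66, 73]
push(2): heap contents = [2, 19, 20, 38, 48, 60, 66, 73]

Answer: 31 22 36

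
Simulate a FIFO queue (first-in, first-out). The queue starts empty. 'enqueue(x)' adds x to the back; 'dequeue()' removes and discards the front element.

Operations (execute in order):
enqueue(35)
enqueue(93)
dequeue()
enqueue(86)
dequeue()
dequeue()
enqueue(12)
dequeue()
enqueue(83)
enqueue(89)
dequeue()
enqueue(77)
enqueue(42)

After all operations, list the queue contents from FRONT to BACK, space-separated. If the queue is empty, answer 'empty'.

enqueue(35): [35]
enqueue(93): [35, 93]
dequeue(): [93]
enqueue(86): [93, 86]
dequeue(): [86]
dequeue(): []
enqueue(12): [12]
dequeue(): []
enqueue(83): [83]
enqueue(89): [83, 89]
dequeue(): [89]
enqueue(77): [89, 77]
enqueue(42): [89, 77, 42]

Answer: 89 77 42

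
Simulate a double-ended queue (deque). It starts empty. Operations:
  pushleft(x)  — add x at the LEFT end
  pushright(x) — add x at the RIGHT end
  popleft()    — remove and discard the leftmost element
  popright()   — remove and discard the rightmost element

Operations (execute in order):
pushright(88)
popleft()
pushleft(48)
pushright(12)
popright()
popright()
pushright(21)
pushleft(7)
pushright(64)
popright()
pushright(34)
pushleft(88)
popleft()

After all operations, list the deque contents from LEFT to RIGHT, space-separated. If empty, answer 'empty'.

pushright(88): [88]
popleft(): []
pushleft(48): [48]
pushright(12): [48, 12]
popright(): [48]
popright(): []
pushright(21): [21]
pushleft(7): [7, 21]
pushright(64): [7, 21, 64]
popright(): [7, 21]
pushright(34): [7, 21, 34]
pushleft(88): [88, 7, 21, 34]
popleft(): [7, 21, 34]

Answer: 7 21 34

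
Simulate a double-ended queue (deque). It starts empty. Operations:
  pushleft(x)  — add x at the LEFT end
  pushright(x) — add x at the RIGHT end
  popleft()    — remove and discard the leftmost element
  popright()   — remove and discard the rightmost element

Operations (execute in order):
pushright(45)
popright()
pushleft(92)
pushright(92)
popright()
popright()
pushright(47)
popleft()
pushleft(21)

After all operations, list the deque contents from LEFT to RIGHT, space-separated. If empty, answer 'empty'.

pushright(45): [45]
popright(): []
pushleft(92): [92]
pushright(92): [92, 92]
popright(): [92]
popright(): []
pushright(47): [47]
popleft(): []
pushleft(21): [21]

Answer: 21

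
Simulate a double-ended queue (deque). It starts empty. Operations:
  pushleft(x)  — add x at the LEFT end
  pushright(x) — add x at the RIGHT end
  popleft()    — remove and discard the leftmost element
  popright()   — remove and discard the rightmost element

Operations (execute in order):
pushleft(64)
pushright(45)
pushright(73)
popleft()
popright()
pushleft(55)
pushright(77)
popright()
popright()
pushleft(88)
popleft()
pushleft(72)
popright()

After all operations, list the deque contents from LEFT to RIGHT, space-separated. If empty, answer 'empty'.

pushleft(64): [64]
pushright(45): [64, 45]
pushright(73): [64, 45, 73]
popleft(): [45, 73]
popright(): [45]
pushleft(55): [55, 45]
pushright(77): [55, 45, 77]
popright(): [55, 45]
popright(): [55]
pushleft(88): [88, 55]
popleft(): [55]
pushleft(72): [72, 55]
popright(): [72]

Answer: 72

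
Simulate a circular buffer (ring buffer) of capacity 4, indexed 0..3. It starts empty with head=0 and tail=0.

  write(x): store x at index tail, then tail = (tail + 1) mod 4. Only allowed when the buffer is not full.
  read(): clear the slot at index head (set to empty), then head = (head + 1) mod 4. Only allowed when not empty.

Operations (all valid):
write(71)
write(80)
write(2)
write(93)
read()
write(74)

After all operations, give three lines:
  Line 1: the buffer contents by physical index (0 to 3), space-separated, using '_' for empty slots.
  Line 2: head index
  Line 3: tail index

write(71): buf=[71 _ _ _], head=0, tail=1, size=1
write(80): buf=[71 80 _ _], head=0, tail=2, size=2
write(2): buf=[71 80 2 _], head=0, tail=3, size=3
write(93): buf=[71 80 2 93], head=0, tail=0, size=4
read(): buf=[_ 80 2 93], head=1, tail=0, size=3
write(74): buf=[74 80 2 93], head=1, tail=1, size=4

Answer: 74 80 2 93
1
1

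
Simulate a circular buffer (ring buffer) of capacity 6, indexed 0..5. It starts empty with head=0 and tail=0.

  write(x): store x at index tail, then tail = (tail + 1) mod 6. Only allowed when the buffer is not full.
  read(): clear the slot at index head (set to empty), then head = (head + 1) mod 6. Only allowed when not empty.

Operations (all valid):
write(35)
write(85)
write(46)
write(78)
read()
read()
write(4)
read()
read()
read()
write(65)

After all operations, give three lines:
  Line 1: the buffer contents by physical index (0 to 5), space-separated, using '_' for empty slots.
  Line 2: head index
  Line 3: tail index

write(35): buf=[35 _ _ _ _ _], head=0, tail=1, size=1
write(85): buf=[35 85 _ _ _ _], head=0, tail=2, size=2
write(46): buf=[35 85 46 _ _ _], head=0, tail=3, size=3
write(78): buf=[35 85 46 78 _ _], head=0, tail=4, size=4
read(): buf=[_ 85 46 78 _ _], head=1, tail=4, size=3
read(): buf=[_ _ 46 78 _ _], head=2, tail=4, size=2
write(4): buf=[_ _ 46 78 4 _], head=2, tail=5, size=3
read(): buf=[_ _ _ 78 4 _], head=3, tail=5, size=2
read(): buf=[_ _ _ _ 4 _], head=4, tail=5, size=1
read(): buf=[_ _ _ _ _ _], head=5, tail=5, size=0
write(65): buf=[_ _ _ _ _ 65], head=5, tail=0, size=1

Answer: _ _ _ _ _ 65
5
0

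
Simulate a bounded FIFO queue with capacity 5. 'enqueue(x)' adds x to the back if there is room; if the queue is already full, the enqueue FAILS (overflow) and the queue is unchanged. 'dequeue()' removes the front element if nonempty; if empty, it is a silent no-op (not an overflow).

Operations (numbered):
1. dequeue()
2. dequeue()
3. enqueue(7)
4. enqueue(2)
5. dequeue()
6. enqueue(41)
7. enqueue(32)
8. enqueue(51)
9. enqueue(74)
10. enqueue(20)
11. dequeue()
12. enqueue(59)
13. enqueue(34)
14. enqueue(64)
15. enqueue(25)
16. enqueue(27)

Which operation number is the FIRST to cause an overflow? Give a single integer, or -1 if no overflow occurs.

1. dequeue(): empty, no-op, size=0
2. dequeue(): empty, no-op, size=0
3. enqueue(7): size=1
4. enqueue(2): size=2
5. dequeue(): size=1
6. enqueue(41): size=2
7. enqueue(32): size=3
8. enqueue(51): size=4
9. enqueue(74): size=5
10. enqueue(20): size=5=cap → OVERFLOW (fail)
11. dequeue(): size=4
12. enqueue(59): size=5
13. enqueue(34): size=5=cap → OVERFLOW (fail)
14. enqueue(64): size=5=cap → OVERFLOW (fail)
15. enqueue(25): size=5=cap → OVERFLOW (fail)
16. enqueue(27): size=5=cap → OVERFLOW (fail)

Answer: 10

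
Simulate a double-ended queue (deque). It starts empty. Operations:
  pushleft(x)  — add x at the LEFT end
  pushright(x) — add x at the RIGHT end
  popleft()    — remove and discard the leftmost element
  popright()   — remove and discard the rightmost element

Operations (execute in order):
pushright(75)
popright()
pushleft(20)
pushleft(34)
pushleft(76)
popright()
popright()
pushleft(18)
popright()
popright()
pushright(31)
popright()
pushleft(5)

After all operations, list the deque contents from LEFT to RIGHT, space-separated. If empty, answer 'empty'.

pushright(75): [75]
popright(): []
pushleft(20): [20]
pushleft(34): [34, 20]
pushleft(76): [76, 34, 20]
popright(): [76, 34]
popright(): [76]
pushleft(18): [18, 76]
popright(): [18]
popright(): []
pushright(31): [31]
popright(): []
pushleft(5): [5]

Answer: 5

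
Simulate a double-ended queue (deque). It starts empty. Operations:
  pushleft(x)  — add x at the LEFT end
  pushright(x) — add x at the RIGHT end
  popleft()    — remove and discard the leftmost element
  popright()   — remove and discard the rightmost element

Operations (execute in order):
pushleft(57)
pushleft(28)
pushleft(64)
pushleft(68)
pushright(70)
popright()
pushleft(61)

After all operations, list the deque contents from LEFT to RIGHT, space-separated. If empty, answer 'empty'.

pushleft(57): [57]
pushleft(28): [28, 57]
pushleft(64): [64, 28, 57]
pushleft(68): [68, 64, 28, 57]
pushright(70): [68, 64, 28, 57, 70]
popright(): [68, 64, 28, 57]
pushleft(61): [61, 68, 64, 28, 57]

Answer: 61 68 64 28 57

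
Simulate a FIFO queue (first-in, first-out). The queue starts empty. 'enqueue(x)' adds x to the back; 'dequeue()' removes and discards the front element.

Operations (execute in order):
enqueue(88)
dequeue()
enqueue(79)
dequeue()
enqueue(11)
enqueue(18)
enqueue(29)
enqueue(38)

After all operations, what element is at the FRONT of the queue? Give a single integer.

enqueue(88): queue = [88]
dequeue(): queue = []
enqueue(79): queue = [79]
dequeue(): queue = []
enqueue(11): queue = [11]
enqueue(18): queue = [11, 18]
enqueue(29): queue = [11, 18, 29]
enqueue(38): queue = [11, 18, 29, 38]

Answer: 11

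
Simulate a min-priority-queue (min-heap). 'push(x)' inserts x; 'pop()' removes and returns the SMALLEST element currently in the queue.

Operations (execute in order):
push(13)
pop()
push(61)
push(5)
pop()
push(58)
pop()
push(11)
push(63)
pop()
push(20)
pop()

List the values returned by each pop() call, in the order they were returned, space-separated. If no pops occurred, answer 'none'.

push(13): heap contents = [13]
pop() → 13: heap contents = []
push(61): heap contents = [61]
push(5): heap contents = [5, 61]
pop() → 5: heap contents = [61]
push(58): heap contents = [58, 61]
pop() → 58: heap contents = [61]
push(11): heap contents = [11, 61]
push(63): heap contents = [11, 61, 63]
pop() → 11: heap contents = [61, 63]
push(20): heap contents = [20, 61, 63]
pop() → 20: heap contents = [61, 63]

Answer: 13 5 58 11 20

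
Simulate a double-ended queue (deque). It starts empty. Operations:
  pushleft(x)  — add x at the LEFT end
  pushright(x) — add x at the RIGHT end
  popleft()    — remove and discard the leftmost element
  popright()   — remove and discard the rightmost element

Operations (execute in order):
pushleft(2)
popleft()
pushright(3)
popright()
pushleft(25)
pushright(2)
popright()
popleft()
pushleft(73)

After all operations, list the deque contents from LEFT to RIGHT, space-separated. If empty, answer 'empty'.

Answer: 73

Derivation:
pushleft(2): [2]
popleft(): []
pushright(3): [3]
popright(): []
pushleft(25): [25]
pushright(2): [25, 2]
popright(): [25]
popleft(): []
pushleft(73): [73]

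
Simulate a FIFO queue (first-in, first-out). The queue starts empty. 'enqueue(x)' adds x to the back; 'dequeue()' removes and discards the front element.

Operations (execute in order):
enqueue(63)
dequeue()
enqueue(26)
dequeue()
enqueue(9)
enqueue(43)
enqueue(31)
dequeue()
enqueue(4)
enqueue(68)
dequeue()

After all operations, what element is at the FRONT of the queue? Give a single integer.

enqueue(63): queue = [63]
dequeue(): queue = []
enqueue(26): queue = [26]
dequeue(): queue = []
enqueue(9): queue = [9]
enqueue(43): queue = [9, 43]
enqueue(31): queue = [9, 43, 31]
dequeue(): queue = [43, 31]
enqueue(4): queue = [43, 31, 4]
enqueue(68): queue = [43, 31, 4, 68]
dequeue(): queue = [31, 4, 68]

Answer: 31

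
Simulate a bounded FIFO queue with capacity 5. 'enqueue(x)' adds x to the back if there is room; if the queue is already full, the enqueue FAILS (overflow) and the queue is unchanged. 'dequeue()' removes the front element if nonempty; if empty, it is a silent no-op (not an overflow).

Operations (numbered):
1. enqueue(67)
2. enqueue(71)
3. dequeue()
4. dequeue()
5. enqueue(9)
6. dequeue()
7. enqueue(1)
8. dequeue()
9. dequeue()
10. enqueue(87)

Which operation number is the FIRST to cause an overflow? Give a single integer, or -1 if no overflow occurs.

Answer: -1

Derivation:
1. enqueue(67): size=1
2. enqueue(71): size=2
3. dequeue(): size=1
4. dequeue(): size=0
5. enqueue(9): size=1
6. dequeue(): size=0
7. enqueue(1): size=1
8. dequeue(): size=0
9. dequeue(): empty, no-op, size=0
10. enqueue(87): size=1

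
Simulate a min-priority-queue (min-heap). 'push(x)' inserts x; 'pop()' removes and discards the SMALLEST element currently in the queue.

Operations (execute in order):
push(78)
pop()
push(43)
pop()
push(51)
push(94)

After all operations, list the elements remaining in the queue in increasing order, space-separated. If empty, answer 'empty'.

push(78): heap contents = [78]
pop() → 78: heap contents = []
push(43): heap contents = [43]
pop() → 43: heap contents = []
push(51): heap contents = [51]
push(94): heap contents = [51, 94]

Answer: 51 94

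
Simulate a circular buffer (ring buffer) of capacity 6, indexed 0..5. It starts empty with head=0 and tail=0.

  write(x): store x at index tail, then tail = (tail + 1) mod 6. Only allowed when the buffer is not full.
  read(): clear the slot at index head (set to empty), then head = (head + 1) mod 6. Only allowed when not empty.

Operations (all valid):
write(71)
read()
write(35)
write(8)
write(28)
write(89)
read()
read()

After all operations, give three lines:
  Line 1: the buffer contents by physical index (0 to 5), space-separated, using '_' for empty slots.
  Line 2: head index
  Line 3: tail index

write(71): buf=[71 _ _ _ _ _], head=0, tail=1, size=1
read(): buf=[_ _ _ _ _ _], head=1, tail=1, size=0
write(35): buf=[_ 35 _ _ _ _], head=1, tail=2, size=1
write(8): buf=[_ 35 8 _ _ _], head=1, tail=3, size=2
write(28): buf=[_ 35 8 28 _ _], head=1, tail=4, size=3
write(89): buf=[_ 35 8 28 89 _], head=1, tail=5, size=4
read(): buf=[_ _ 8 28 89 _], head=2, tail=5, size=3
read(): buf=[_ _ _ 28 89 _], head=3, tail=5, size=2

Answer: _ _ _ 28 89 _
3
5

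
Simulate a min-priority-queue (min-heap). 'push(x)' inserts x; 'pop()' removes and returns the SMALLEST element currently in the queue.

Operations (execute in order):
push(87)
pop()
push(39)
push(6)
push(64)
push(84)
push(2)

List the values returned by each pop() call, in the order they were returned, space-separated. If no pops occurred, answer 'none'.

push(87): heap contents = [87]
pop() → 87: heap contents = []
push(39): heap contents = [39]
push(6): heap contents = [6, 39]
push(64): heap contents = [6, 39, 64]
push(84): heap contents = [6, 39, 64, 84]
push(2): heap contents = [2, 6, 39, 64, 84]

Answer: 87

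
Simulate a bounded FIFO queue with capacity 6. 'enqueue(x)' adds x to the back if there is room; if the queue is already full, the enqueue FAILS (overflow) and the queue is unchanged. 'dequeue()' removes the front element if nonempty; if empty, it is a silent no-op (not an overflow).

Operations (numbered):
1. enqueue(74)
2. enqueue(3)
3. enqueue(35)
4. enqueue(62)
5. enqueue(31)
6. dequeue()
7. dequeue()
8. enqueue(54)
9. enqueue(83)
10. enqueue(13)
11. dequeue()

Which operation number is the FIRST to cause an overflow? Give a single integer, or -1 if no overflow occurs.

Answer: -1

Derivation:
1. enqueue(74): size=1
2. enqueue(3): size=2
3. enqueue(35): size=3
4. enqueue(62): size=4
5. enqueue(31): size=5
6. dequeue(): size=4
7. dequeue(): size=3
8. enqueue(54): size=4
9. enqueue(83): size=5
10. enqueue(13): size=6
11. dequeue(): size=5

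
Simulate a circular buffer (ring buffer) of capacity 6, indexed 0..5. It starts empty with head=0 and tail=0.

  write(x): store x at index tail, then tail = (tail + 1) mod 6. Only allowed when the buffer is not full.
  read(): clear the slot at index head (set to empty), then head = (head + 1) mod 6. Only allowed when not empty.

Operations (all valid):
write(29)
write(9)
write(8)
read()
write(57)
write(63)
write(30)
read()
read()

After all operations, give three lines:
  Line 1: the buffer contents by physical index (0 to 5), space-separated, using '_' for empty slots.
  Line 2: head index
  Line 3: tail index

Answer: _ _ _ 57 63 30
3
0

Derivation:
write(29): buf=[29 _ _ _ _ _], head=0, tail=1, size=1
write(9): buf=[29 9 _ _ _ _], head=0, tail=2, size=2
write(8): buf=[29 9 8 _ _ _], head=0, tail=3, size=3
read(): buf=[_ 9 8 _ _ _], head=1, tail=3, size=2
write(57): buf=[_ 9 8 57 _ _], head=1, tail=4, size=3
write(63): buf=[_ 9 8 57 63 _], head=1, tail=5, size=4
write(30): buf=[_ 9 8 57 63 30], head=1, tail=0, size=5
read(): buf=[_ _ 8 57 63 30], head=2, tail=0, size=4
read(): buf=[_ _ _ 57 63 30], head=3, tail=0, size=3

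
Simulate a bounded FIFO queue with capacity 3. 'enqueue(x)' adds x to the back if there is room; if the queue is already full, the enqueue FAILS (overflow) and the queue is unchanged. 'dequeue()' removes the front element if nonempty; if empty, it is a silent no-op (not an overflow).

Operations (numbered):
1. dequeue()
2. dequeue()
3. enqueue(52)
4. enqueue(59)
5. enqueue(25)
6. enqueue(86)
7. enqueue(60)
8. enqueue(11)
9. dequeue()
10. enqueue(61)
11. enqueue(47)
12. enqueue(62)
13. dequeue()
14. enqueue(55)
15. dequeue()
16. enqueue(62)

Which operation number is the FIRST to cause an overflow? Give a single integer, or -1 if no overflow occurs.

Answer: 6

Derivation:
1. dequeue(): empty, no-op, size=0
2. dequeue(): empty, no-op, size=0
3. enqueue(52): size=1
4. enqueue(59): size=2
5. enqueue(25): size=3
6. enqueue(86): size=3=cap → OVERFLOW (fail)
7. enqueue(60): size=3=cap → OVERFLOW (fail)
8. enqueue(11): size=3=cap → OVERFLOW (fail)
9. dequeue(): size=2
10. enqueue(61): size=3
11. enqueue(47): size=3=cap → OVERFLOW (fail)
12. enqueue(62): size=3=cap → OVERFLOW (fail)
13. dequeue(): size=2
14. enqueue(55): size=3
15. dequeue(): size=2
16. enqueue(62): size=3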